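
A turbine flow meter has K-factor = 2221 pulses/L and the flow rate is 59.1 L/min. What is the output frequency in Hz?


Frequency = K * Q / 60 (converting L/min to L/s).
f = 2221 * 59.1 / 60
f = 131261.1 / 60
f = 2187.68 Hz

2187.68 Hz


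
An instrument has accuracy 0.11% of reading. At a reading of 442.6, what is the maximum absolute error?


Absolute error = (accuracy% / 100) * reading.
Error = (0.11 / 100) * 442.6
Error = 0.0011 * 442.6
Error = 0.4869

0.4869


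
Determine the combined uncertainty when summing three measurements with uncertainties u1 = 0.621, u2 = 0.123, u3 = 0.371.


For a sum of independent quantities, uc = sqrt(u1^2 + u2^2 + u3^2).
uc = sqrt(0.621^2 + 0.123^2 + 0.371^2)
uc = sqrt(0.385641 + 0.015129 + 0.137641)
uc = 0.7338

0.7338


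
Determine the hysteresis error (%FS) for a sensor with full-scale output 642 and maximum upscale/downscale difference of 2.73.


Hysteresis = (max difference / full scale) * 100%.
H = (2.73 / 642) * 100
H = 0.425 %FS

0.425 %FS


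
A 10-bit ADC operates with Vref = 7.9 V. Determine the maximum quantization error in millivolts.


The maximum quantization error is +/- LSB/2.
LSB = Vref / 2^n = 7.9 / 1024 = 0.00771484 V
Max error = LSB / 2 = 0.00771484 / 2 = 0.00385742 V
Max error = 3.8574 mV

3.8574 mV


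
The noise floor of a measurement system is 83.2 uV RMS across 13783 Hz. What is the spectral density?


Noise spectral density = Vrms / sqrt(BW).
NSD = 83.2 / sqrt(13783)
NSD = 83.2 / 117.401
NSD = 0.7087 uV/sqrt(Hz)

0.7087 uV/sqrt(Hz)


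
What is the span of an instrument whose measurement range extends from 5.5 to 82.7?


Span = upper range - lower range.
Span = 82.7 - (5.5)
Span = 77.2

77.2


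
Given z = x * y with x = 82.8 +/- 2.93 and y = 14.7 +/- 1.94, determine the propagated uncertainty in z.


For a product z = x*y, the relative uncertainty is:
uz/z = sqrt((ux/x)^2 + (uy/y)^2)
Relative uncertainties: ux/x = 2.93/82.8 = 0.035386
uy/y = 1.94/14.7 = 0.131973
z = 82.8 * 14.7 = 1217.2
uz = 1217.2 * sqrt(0.035386^2 + 0.131973^2) = 166.306

166.306


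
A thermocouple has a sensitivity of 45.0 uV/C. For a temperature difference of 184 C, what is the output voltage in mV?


The thermocouple output V = sensitivity * dT.
V = 45.0 uV/C * 184 C
V = 8280.0 uV
V = 8.28 mV

8.28 mV


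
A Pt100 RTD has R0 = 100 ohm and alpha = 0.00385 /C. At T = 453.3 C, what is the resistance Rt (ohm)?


The RTD equation: Rt = R0 * (1 + alpha * T).
Rt = 100 * (1 + 0.00385 * 453.3)
Rt = 100 * (1 + 1.745205)
Rt = 100 * 2.745205
Rt = 274.521 ohm

274.521 ohm


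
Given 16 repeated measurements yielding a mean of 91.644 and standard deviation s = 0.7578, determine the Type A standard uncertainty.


The standard uncertainty for Type A evaluation is u = s / sqrt(n).
u = 0.7578 / sqrt(16)
u = 0.7578 / 4.0
u = 0.1895

0.1895


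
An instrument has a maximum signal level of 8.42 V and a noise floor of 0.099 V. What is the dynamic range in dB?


Dynamic range = 20 * log10(Vmax / Vnoise).
DR = 20 * log10(8.42 / 0.099)
DR = 20 * log10(85.05)
DR = 38.59 dB

38.59 dB


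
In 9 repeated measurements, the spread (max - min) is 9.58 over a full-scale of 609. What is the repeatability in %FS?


Repeatability = (spread / full scale) * 100%.
R = (9.58 / 609) * 100
R = 1.573 %FS

1.573 %FS


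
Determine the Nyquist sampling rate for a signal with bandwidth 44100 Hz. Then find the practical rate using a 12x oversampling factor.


By Nyquist theorem, fs_min = 2 * fmax.
fs_min = 2 * 44100 = 88200 Hz
Practical rate = 12 * fs_min = 12 * 88200 = 1058400 Hz

fs_min = 88200 Hz, fs_practical = 1058400 Hz


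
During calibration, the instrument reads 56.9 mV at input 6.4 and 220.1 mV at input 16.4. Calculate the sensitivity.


Sensitivity = (y2 - y1) / (x2 - x1).
S = (220.1 - 56.9) / (16.4 - 6.4)
S = 163.2 / 10.0
S = 16.32 mV/unit

16.32 mV/unit


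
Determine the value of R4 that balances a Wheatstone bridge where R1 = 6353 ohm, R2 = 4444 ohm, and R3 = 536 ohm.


At balance: R1*R4 = R2*R3, so R4 = R2*R3/R1.
R4 = 4444 * 536 / 6353
R4 = 2381984 / 6353
R4 = 374.94 ohm

374.94 ohm


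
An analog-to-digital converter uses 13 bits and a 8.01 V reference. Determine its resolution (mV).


The resolution (LSB) of an ADC is Vref / 2^n.
LSB = 8.01 / 2^13
LSB = 8.01 / 8192
LSB = 0.00097778 V = 0.9777832 mV

0.9777832 mV


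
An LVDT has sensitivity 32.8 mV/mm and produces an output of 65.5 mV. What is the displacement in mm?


Displacement = Vout / sensitivity.
d = 65.5 / 32.8
d = 1.997 mm

1.997 mm


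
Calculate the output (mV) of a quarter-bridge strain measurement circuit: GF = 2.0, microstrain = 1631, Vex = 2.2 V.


Quarter bridge output: Vout = (GF * epsilon * Vex) / 4.
Vout = (2.0 * 1631e-6 * 2.2) / 4
Vout = 0.0071764 / 4 V
Vout = 0.0017941 V = 1.7941 mV

1.7941 mV


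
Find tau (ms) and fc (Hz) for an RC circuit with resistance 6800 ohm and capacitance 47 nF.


Time constant: tau = R * C.
tau = 6800 * 4.70e-08 = 0.0003196 s
tau = 0.3196 ms
Cutoff frequency: fc = 1 / (2*pi*R*C).
fc = 1 / (2*pi*0.0003196) = 497.98 Hz

tau = 0.3196 ms, fc = 497.98 Hz


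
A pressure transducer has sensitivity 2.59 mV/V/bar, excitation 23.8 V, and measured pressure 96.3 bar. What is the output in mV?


Output = sensitivity * Vex * P.
Vout = 2.59 * 23.8 * 96.3
Vout = 61.642 * 96.3
Vout = 5936.12 mV

5936.12 mV


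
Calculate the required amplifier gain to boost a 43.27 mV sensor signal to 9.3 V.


Gain = Vout / Vin (converting to same units).
G = 9.3 V / 43.27 mV
G = 9300.0 mV / 43.27 mV
G = 214.93

214.93


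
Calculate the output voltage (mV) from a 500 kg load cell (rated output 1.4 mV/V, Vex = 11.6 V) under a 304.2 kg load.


Vout = rated_output * Vex * (load / capacity).
Vout = 1.4 * 11.6 * (304.2 / 500)
Vout = 1.4 * 11.6 * 0.6084
Vout = 9.88 mV

9.88 mV


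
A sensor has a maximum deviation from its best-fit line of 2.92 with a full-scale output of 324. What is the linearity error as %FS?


Linearity error = (max deviation / full scale) * 100%.
Linearity = (2.92 / 324) * 100
Linearity = 0.901 %FS

0.901 %FS


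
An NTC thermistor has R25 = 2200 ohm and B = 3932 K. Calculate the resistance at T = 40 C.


NTC thermistor equation: Rt = R25 * exp(B * (1/T - 1/T25)).
T in Kelvin: 313.15 K, T25 = 298.15 K
1/T - 1/T25 = 1/313.15 - 1/298.15 = -0.00016066
B * (1/T - 1/T25) = 3932 * -0.00016066 = -0.6317
Rt = 2200 * exp(-0.6317) = 1169.7 ohm

1169.7 ohm


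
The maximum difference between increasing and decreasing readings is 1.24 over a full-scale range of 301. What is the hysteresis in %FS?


Hysteresis = (max difference / full scale) * 100%.
H = (1.24 / 301) * 100
H = 0.412 %FS

0.412 %FS


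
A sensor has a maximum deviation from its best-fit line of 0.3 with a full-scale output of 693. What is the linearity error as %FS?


Linearity error = (max deviation / full scale) * 100%.
Linearity = (0.3 / 693) * 100
Linearity = 0.043 %FS

0.043 %FS


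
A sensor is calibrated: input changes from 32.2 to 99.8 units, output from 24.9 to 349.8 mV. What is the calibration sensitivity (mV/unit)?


Sensitivity = (y2 - y1) / (x2 - x1).
S = (349.8 - 24.9) / (99.8 - 32.2)
S = 324.9 / 67.6
S = 4.8062 mV/unit

4.8062 mV/unit


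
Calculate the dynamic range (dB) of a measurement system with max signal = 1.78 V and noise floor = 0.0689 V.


Dynamic range = 20 * log10(Vmax / Vnoise).
DR = 20 * log10(1.78 / 0.0689)
DR = 20 * log10(25.83)
DR = 28.24 dB

28.24 dB


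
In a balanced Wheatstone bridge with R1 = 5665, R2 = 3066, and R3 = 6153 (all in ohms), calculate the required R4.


At balance: R1*R4 = R2*R3, so R4 = R2*R3/R1.
R4 = 3066 * 6153 / 5665
R4 = 18865098 / 5665
R4 = 3330.11 ohm

3330.11 ohm


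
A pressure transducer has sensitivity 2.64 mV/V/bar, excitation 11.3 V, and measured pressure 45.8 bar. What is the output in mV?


Output = sensitivity * Vex * P.
Vout = 2.64 * 11.3 * 45.8
Vout = 29.832 * 45.8
Vout = 1366.31 mV

1366.31 mV


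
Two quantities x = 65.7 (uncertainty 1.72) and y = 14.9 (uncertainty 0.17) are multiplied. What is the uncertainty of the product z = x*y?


For a product z = x*y, the relative uncertainty is:
uz/z = sqrt((ux/x)^2 + (uy/y)^2)
Relative uncertainties: ux/x = 1.72/65.7 = 0.02618
uy/y = 0.17/14.9 = 0.011409
z = 65.7 * 14.9 = 978.9
uz = 978.9 * sqrt(0.02618^2 + 0.011409^2) = 27.956

27.956


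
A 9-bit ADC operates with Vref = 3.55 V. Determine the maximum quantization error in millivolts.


The maximum quantization error is +/- LSB/2.
LSB = Vref / 2^n = 3.55 / 512 = 0.00693359 V
Max error = LSB / 2 = 0.00693359 / 2 = 0.0034668 V
Max error = 3.4668 mV

3.4668 mV


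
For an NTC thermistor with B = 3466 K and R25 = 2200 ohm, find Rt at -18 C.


NTC thermistor equation: Rt = R25 * exp(B * (1/T - 1/T25)).
T in Kelvin: 255.15 K, T25 = 298.15 K
1/T - 1/T25 = 1/255.15 - 1/298.15 = 0.00056525
B * (1/T - 1/T25) = 3466 * 0.00056525 = 1.9591
Rt = 2200 * exp(1.9591) = 15605.2 ohm

15605.2 ohm


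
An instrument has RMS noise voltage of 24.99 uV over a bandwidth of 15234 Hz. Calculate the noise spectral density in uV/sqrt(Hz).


Noise spectral density = Vrms / sqrt(BW).
NSD = 24.99 / sqrt(15234)
NSD = 24.99 / 123.4261
NSD = 0.2025 uV/sqrt(Hz)

0.2025 uV/sqrt(Hz)


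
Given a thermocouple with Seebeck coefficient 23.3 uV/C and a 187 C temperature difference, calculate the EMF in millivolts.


The thermocouple output V = sensitivity * dT.
V = 23.3 uV/C * 187 C
V = 4357.1 uV
V = 4.357 mV

4.357 mV


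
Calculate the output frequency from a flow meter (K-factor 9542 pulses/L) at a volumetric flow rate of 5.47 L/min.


Frequency = K * Q / 60 (converting L/min to L/s).
f = 9542 * 5.47 / 60
f = 52194.74 / 60
f = 869.91 Hz

869.91 Hz


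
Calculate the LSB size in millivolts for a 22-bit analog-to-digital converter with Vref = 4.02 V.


The resolution (LSB) of an ADC is Vref / 2^n.
LSB = 4.02 / 2^22
LSB = 4.02 / 4194304
LSB = 9.6e-07 V = 0.00095844 mV

0.00095844 mV


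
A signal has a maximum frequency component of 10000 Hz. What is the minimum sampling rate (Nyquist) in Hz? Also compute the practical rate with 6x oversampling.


By Nyquist theorem, fs_min = 2 * fmax.
fs_min = 2 * 10000 = 20000 Hz
Practical rate = 6 * fs_min = 6 * 20000 = 120000 Hz

fs_min = 20000 Hz, fs_practical = 120000 Hz


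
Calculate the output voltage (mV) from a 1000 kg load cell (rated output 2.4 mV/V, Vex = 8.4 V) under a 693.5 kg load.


Vout = rated_output * Vex * (load / capacity).
Vout = 2.4 * 8.4 * (693.5 / 1000)
Vout = 2.4 * 8.4 * 0.6935
Vout = 13.981 mV

13.981 mV


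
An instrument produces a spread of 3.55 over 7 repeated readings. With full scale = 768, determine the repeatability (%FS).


Repeatability = (spread / full scale) * 100%.
R = (3.55 / 768) * 100
R = 0.462 %FS

0.462 %FS


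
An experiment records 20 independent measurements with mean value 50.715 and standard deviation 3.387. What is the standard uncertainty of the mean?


The standard uncertainty for Type A evaluation is u = s / sqrt(n).
u = 3.387 / sqrt(20)
u = 3.387 / 4.4721
u = 0.7574

0.7574


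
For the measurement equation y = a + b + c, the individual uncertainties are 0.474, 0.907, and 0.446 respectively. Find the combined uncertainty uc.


For a sum of independent quantities, uc = sqrt(u1^2 + u2^2 + u3^2).
uc = sqrt(0.474^2 + 0.907^2 + 0.446^2)
uc = sqrt(0.224676 + 0.822649 + 0.198916)
uc = 1.1164

1.1164


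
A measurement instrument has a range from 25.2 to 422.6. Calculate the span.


Span = upper range - lower range.
Span = 422.6 - (25.2)
Span = 397.4

397.4


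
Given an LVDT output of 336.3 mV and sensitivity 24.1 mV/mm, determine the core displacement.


Displacement = Vout / sensitivity.
d = 336.3 / 24.1
d = 13.954 mm

13.954 mm


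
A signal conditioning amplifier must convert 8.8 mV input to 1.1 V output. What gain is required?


Gain = Vout / Vin (converting to same units).
G = 1.1 V / 8.8 mV
G = 1100.0 mV / 8.8 mV
G = 125.0

125.0


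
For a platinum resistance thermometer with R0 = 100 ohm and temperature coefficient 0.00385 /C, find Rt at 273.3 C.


The RTD equation: Rt = R0 * (1 + alpha * T).
Rt = 100 * (1 + 0.00385 * 273.3)
Rt = 100 * (1 + 1.052205)
Rt = 100 * 2.052205
Rt = 205.22 ohm

205.22 ohm


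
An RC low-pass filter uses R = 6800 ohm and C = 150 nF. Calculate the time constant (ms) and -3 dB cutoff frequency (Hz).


Time constant: tau = R * C.
tau = 6800 * 1.50e-07 = 0.00102 s
tau = 1.02 ms
Cutoff frequency: fc = 1 / (2*pi*R*C).
fc = 1 / (2*pi*0.00102) = 156.03 Hz

tau = 1.02 ms, fc = 156.03 Hz


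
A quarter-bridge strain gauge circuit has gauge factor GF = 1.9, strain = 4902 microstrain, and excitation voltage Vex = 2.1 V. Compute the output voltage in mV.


Quarter bridge output: Vout = (GF * epsilon * Vex) / 4.
Vout = (1.9 * 4902e-6 * 2.1) / 4
Vout = 0.01955898 / 4 V
Vout = 0.00488974 V = 4.8897 mV

4.8897 mV


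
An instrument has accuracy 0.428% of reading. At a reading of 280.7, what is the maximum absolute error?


Absolute error = (accuracy% / 100) * reading.
Error = (0.428 / 100) * 280.7
Error = 0.00428 * 280.7
Error = 1.2014

1.2014


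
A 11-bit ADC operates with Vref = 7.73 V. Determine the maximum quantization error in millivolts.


The maximum quantization error is +/- LSB/2.
LSB = Vref / 2^n = 7.73 / 2048 = 0.00377441 V
Max error = LSB / 2 = 0.00377441 / 2 = 0.00188721 V
Max error = 1.8872 mV

1.8872 mV


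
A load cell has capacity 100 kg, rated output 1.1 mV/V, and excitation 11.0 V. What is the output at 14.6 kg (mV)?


Vout = rated_output * Vex * (load / capacity).
Vout = 1.1 * 11.0 * (14.6 / 100)
Vout = 1.1 * 11.0 * 0.146
Vout = 1.767 mV

1.767 mV


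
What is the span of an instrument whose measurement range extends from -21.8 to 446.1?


Span = upper range - lower range.
Span = 446.1 - (-21.8)
Span = 467.9

467.9


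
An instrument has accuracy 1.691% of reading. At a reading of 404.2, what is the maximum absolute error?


Absolute error = (accuracy% / 100) * reading.
Error = (1.691 / 100) * 404.2
Error = 0.01691 * 404.2
Error = 6.835

6.835


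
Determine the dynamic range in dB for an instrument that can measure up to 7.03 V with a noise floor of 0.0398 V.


Dynamic range = 20 * log10(Vmax / Vnoise).
DR = 20 * log10(7.03 / 0.0398)
DR = 20 * log10(176.63)
DR = 44.94 dB

44.94 dB


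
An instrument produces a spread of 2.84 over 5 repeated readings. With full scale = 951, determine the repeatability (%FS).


Repeatability = (spread / full scale) * 100%.
R = (2.84 / 951) * 100
R = 0.299 %FS

0.299 %FS


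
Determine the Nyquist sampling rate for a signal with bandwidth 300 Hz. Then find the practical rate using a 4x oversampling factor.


By Nyquist theorem, fs_min = 2 * fmax.
fs_min = 2 * 300 = 600 Hz
Practical rate = 4 * fs_min = 4 * 600 = 2400 Hz

fs_min = 600 Hz, fs_practical = 2400 Hz


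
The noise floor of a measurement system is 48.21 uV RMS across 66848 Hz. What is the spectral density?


Noise spectral density = Vrms / sqrt(BW).
NSD = 48.21 / sqrt(66848)
NSD = 48.21 / 258.5498
NSD = 0.1865 uV/sqrt(Hz)

0.1865 uV/sqrt(Hz)


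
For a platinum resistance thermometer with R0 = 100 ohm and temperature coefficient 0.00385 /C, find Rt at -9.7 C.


The RTD equation: Rt = R0 * (1 + alpha * T).
Rt = 100 * (1 + 0.00385 * -9.7)
Rt = 100 * (1 + -0.037345)
Rt = 100 * 0.962655
Rt = 96.266 ohm

96.266 ohm


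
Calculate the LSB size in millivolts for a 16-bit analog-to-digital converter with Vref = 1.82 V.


The resolution (LSB) of an ADC is Vref / 2^n.
LSB = 1.82 / 2^16
LSB = 1.82 / 65536
LSB = 2.777e-05 V = 0.027771 mV

0.027771 mV


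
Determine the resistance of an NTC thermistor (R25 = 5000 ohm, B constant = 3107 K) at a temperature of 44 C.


NTC thermistor equation: Rt = R25 * exp(B * (1/T - 1/T25)).
T in Kelvin: 317.15 K, T25 = 298.15 K
1/T - 1/T25 = 1/317.15 - 1/298.15 = -0.00020093
B * (1/T - 1/T25) = 3107 * -0.00020093 = -0.6243
Rt = 5000 * exp(-0.6243) = 2678.2 ohm

2678.2 ohm


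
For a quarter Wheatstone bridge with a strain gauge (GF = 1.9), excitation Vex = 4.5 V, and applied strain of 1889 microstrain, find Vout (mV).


Quarter bridge output: Vout = (GF * epsilon * Vex) / 4.
Vout = (1.9 * 1889e-6 * 4.5) / 4
Vout = 0.01615095 / 4 V
Vout = 0.00403774 V = 4.0377 mV

4.0377 mV


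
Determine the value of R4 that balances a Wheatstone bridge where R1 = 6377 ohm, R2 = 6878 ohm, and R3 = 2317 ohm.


At balance: R1*R4 = R2*R3, so R4 = R2*R3/R1.
R4 = 6878 * 2317 / 6377
R4 = 15936326 / 6377
R4 = 2499.03 ohm

2499.03 ohm


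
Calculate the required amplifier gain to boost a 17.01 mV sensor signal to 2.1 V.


Gain = Vout / Vin (converting to same units).
G = 2.1 V / 17.01 mV
G = 2100.0 mV / 17.01 mV
G = 123.46

123.46


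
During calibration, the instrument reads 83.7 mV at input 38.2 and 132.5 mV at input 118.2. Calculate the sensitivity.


Sensitivity = (y2 - y1) / (x2 - x1).
S = (132.5 - 83.7) / (118.2 - 38.2)
S = 48.8 / 80.0
S = 0.61 mV/unit

0.61 mV/unit


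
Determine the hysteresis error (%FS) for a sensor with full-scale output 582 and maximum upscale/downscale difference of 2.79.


Hysteresis = (max difference / full scale) * 100%.
H = (2.79 / 582) * 100
H = 0.479 %FS

0.479 %FS


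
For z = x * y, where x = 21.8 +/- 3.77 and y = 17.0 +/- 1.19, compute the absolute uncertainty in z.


For a product z = x*y, the relative uncertainty is:
uz/z = sqrt((ux/x)^2 + (uy/y)^2)
Relative uncertainties: ux/x = 3.77/21.8 = 0.172936
uy/y = 1.19/17.0 = 0.07
z = 21.8 * 17.0 = 370.6
uz = 370.6 * sqrt(0.172936^2 + 0.07^2) = 69.141

69.141


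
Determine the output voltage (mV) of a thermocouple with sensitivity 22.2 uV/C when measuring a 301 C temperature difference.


The thermocouple output V = sensitivity * dT.
V = 22.2 uV/C * 301 C
V = 6682.2 uV
V = 6.682 mV

6.682 mV


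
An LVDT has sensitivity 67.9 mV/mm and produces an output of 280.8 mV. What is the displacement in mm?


Displacement = Vout / sensitivity.
d = 280.8 / 67.9
d = 4.135 mm

4.135 mm


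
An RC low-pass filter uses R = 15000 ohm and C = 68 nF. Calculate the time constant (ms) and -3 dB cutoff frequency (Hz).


Time constant: tau = R * C.
tau = 15000 * 6.80e-08 = 0.00102 s
tau = 1.02 ms
Cutoff frequency: fc = 1 / (2*pi*R*C).
fc = 1 / (2*pi*0.00102) = 156.03 Hz

tau = 1.02 ms, fc = 156.03 Hz


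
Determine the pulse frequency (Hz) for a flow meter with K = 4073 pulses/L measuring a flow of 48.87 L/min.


Frequency = K * Q / 60 (converting L/min to L/s).
f = 4073 * 48.87 / 60
f = 199047.51 / 60
f = 3317.46 Hz

3317.46 Hz


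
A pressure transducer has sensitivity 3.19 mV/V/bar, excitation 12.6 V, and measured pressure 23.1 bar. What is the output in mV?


Output = sensitivity * Vex * P.
Vout = 3.19 * 12.6 * 23.1
Vout = 40.194 * 23.1
Vout = 928.48 mV

928.48 mV


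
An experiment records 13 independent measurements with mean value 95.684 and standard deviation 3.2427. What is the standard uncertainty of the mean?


The standard uncertainty for Type A evaluation is u = s / sqrt(n).
u = 3.2427 / sqrt(13)
u = 3.2427 / 3.6056
u = 0.8994

0.8994


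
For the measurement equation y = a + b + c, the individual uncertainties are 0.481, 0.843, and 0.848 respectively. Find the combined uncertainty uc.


For a sum of independent quantities, uc = sqrt(u1^2 + u2^2 + u3^2).
uc = sqrt(0.481^2 + 0.843^2 + 0.848^2)
uc = sqrt(0.231361 + 0.710649 + 0.719104)
uc = 1.2888

1.2888


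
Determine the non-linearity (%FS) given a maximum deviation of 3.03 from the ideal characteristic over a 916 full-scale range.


Linearity error = (max deviation / full scale) * 100%.
Linearity = (3.03 / 916) * 100
Linearity = 0.331 %FS

0.331 %FS


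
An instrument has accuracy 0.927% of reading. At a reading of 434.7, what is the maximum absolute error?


Absolute error = (accuracy% / 100) * reading.
Error = (0.927 / 100) * 434.7
Error = 0.00927 * 434.7
Error = 4.0297

4.0297


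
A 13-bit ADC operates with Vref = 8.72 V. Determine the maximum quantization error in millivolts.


The maximum quantization error is +/- LSB/2.
LSB = Vref / 2^n = 8.72 / 8192 = 0.00106445 V
Max error = LSB / 2 = 0.00106445 / 2 = 0.00053223 V
Max error = 0.5322 mV

0.5322 mV


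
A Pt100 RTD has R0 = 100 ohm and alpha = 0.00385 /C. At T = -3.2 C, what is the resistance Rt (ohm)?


The RTD equation: Rt = R0 * (1 + alpha * T).
Rt = 100 * (1 + 0.00385 * -3.2)
Rt = 100 * (1 + -0.01232)
Rt = 100 * 0.98768
Rt = 98.768 ohm

98.768 ohm


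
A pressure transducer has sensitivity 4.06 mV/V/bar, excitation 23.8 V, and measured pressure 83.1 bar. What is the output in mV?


Output = sensitivity * Vex * P.
Vout = 4.06 * 23.8 * 83.1
Vout = 96.628 * 83.1
Vout = 8029.79 mV

8029.79 mV


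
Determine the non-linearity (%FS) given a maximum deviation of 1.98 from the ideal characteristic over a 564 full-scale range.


Linearity error = (max deviation / full scale) * 100%.
Linearity = (1.98 / 564) * 100
Linearity = 0.351 %FS

0.351 %FS


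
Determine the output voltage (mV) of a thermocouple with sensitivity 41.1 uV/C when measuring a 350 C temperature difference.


The thermocouple output V = sensitivity * dT.
V = 41.1 uV/C * 350 C
V = 14385.0 uV
V = 14.385 mV

14.385 mV


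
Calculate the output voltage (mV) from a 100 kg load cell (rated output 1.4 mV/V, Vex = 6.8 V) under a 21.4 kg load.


Vout = rated_output * Vex * (load / capacity).
Vout = 1.4 * 6.8 * (21.4 / 100)
Vout = 1.4 * 6.8 * 0.214
Vout = 2.037 mV

2.037 mV


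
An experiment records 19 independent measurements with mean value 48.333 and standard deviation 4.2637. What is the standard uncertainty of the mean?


The standard uncertainty for Type A evaluation is u = s / sqrt(n).
u = 4.2637 / sqrt(19)
u = 4.2637 / 4.3589
u = 0.9782

0.9782


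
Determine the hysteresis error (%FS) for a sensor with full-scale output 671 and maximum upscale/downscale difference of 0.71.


Hysteresis = (max difference / full scale) * 100%.
H = (0.71 / 671) * 100
H = 0.106 %FS

0.106 %FS


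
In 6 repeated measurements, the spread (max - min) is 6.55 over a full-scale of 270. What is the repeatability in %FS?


Repeatability = (spread / full scale) * 100%.
R = (6.55 / 270) * 100
R = 2.426 %FS

2.426 %FS


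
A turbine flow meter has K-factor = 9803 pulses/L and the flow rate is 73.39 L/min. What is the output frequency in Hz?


Frequency = K * Q / 60 (converting L/min to L/s).
f = 9803 * 73.39 / 60
f = 719442.17 / 60
f = 11990.7 Hz

11990.7 Hz


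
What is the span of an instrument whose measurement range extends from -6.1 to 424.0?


Span = upper range - lower range.
Span = 424.0 - (-6.1)
Span = 430.1

430.1


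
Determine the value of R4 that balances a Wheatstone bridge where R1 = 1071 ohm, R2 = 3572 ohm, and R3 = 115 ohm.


At balance: R1*R4 = R2*R3, so R4 = R2*R3/R1.
R4 = 3572 * 115 / 1071
R4 = 410780 / 1071
R4 = 383.55 ohm

383.55 ohm


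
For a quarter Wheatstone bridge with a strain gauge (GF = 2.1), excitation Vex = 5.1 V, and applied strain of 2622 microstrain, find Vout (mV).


Quarter bridge output: Vout = (GF * epsilon * Vex) / 4.
Vout = (2.1 * 2622e-6 * 5.1) / 4
Vout = 0.02808162 / 4 V
Vout = 0.0070204 V = 7.0204 mV

7.0204 mV


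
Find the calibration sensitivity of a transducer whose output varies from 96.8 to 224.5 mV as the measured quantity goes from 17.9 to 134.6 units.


Sensitivity = (y2 - y1) / (x2 - x1).
S = (224.5 - 96.8) / (134.6 - 17.9)
S = 127.7 / 116.7
S = 1.0943 mV/unit

1.0943 mV/unit


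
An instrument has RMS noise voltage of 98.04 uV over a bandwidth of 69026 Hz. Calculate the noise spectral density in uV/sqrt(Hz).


Noise spectral density = Vrms / sqrt(BW).
NSD = 98.04 / sqrt(69026)
NSD = 98.04 / 262.728
NSD = 0.3732 uV/sqrt(Hz)

0.3732 uV/sqrt(Hz)


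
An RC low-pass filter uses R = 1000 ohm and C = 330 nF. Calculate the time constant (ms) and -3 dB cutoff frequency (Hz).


Time constant: tau = R * C.
tau = 1000 * 3.30e-07 = 0.00033 s
tau = 0.33 ms
Cutoff frequency: fc = 1 / (2*pi*R*C).
fc = 1 / (2*pi*0.00033) = 482.29 Hz

tau = 0.33 ms, fc = 482.29 Hz


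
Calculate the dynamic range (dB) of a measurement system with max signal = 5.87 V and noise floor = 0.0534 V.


Dynamic range = 20 * log10(Vmax / Vnoise).
DR = 20 * log10(5.87 / 0.0534)
DR = 20 * log10(109.93)
DR = 40.82 dB

40.82 dB


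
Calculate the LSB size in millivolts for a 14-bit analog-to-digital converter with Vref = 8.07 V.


The resolution (LSB) of an ADC is Vref / 2^n.
LSB = 8.07 / 2^14
LSB = 8.07 / 16384
LSB = 0.00049255 V = 0.49255371 mV

0.49255371 mV


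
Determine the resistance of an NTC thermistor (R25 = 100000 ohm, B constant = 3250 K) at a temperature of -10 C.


NTC thermistor equation: Rt = R25 * exp(B * (1/T - 1/T25)).
T in Kelvin: 263.15 K, T25 = 298.15 K
1/T - 1/T25 = 1/263.15 - 1/298.15 = 0.0004461
B * (1/T - 1/T25) = 3250 * 0.0004461 = 1.4498
Rt = 100000 * exp(1.4498) = 426233.5 ohm

426233.5 ohm


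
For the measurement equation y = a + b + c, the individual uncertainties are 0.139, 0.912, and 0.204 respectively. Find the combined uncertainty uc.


For a sum of independent quantities, uc = sqrt(u1^2 + u2^2 + u3^2).
uc = sqrt(0.139^2 + 0.912^2 + 0.204^2)
uc = sqrt(0.019321 + 0.831744 + 0.041616)
uc = 0.9448

0.9448


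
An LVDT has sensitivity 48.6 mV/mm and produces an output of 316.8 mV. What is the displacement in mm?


Displacement = Vout / sensitivity.
d = 316.8 / 48.6
d = 6.519 mm

6.519 mm


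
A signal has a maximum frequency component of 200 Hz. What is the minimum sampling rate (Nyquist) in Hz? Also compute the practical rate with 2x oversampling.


By Nyquist theorem, fs_min = 2 * fmax.
fs_min = 2 * 200 = 400 Hz
Practical rate = 2 * fs_min = 2 * 400 = 800 Hz

fs_min = 400 Hz, fs_practical = 800 Hz


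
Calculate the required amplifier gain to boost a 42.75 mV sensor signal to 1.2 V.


Gain = Vout / Vin (converting to same units).
G = 1.2 V / 42.75 mV
G = 1200.0 mV / 42.75 mV
G = 28.07

28.07


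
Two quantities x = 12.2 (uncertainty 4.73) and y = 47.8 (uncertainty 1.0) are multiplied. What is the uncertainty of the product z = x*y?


For a product z = x*y, the relative uncertainty is:
uz/z = sqrt((ux/x)^2 + (uy/y)^2)
Relative uncertainties: ux/x = 4.73/12.2 = 0.387705
uy/y = 1.0/47.8 = 0.020921
z = 12.2 * 47.8 = 583.2
uz = 583.2 * sqrt(0.387705^2 + 0.020921^2) = 226.423

226.423


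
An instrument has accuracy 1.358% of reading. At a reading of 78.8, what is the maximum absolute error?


Absolute error = (accuracy% / 100) * reading.
Error = (1.358 / 100) * 78.8
Error = 0.01358 * 78.8
Error = 1.0701

1.0701


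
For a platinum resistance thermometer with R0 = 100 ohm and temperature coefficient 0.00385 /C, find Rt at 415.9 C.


The RTD equation: Rt = R0 * (1 + alpha * T).
Rt = 100 * (1 + 0.00385 * 415.9)
Rt = 100 * (1 + 1.601215)
Rt = 100 * 2.601215
Rt = 260.121 ohm

260.121 ohm


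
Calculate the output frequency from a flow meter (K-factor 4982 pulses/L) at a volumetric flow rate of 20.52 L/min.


Frequency = K * Q / 60 (converting L/min to L/s).
f = 4982 * 20.52 / 60
f = 102230.64 / 60
f = 1703.84 Hz

1703.84 Hz


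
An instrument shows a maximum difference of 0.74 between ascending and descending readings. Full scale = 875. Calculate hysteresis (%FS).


Hysteresis = (max difference / full scale) * 100%.
H = (0.74 / 875) * 100
H = 0.085 %FS

0.085 %FS


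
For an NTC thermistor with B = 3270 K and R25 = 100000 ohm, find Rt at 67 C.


NTC thermistor equation: Rt = R25 * exp(B * (1/T - 1/T25)).
T in Kelvin: 340.15 K, T25 = 298.15 K
1/T - 1/T25 = 1/340.15 - 1/298.15 = -0.00041414
B * (1/T - 1/T25) = 3270 * -0.00041414 = -1.3542
Rt = 100000 * exp(-1.3542) = 25814.7 ohm

25814.7 ohm


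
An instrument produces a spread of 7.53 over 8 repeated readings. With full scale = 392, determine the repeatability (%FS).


Repeatability = (spread / full scale) * 100%.
R = (7.53 / 392) * 100
R = 1.921 %FS

1.921 %FS


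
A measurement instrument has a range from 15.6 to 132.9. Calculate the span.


Span = upper range - lower range.
Span = 132.9 - (15.6)
Span = 117.3

117.3


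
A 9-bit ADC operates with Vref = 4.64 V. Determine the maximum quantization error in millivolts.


The maximum quantization error is +/- LSB/2.
LSB = Vref / 2^n = 4.64 / 512 = 0.0090625 V
Max error = LSB / 2 = 0.0090625 / 2 = 0.00453125 V
Max error = 4.5312 mV

4.5312 mV


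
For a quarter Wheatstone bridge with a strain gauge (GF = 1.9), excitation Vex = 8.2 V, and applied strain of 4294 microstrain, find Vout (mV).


Quarter bridge output: Vout = (GF * epsilon * Vex) / 4.
Vout = (1.9 * 4294e-6 * 8.2) / 4
Vout = 0.06690052 / 4 V
Vout = 0.01672513 V = 16.7251 mV

16.7251 mV


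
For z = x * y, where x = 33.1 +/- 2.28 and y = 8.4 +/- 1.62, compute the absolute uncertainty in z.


For a product z = x*y, the relative uncertainty is:
uz/z = sqrt((ux/x)^2 + (uy/y)^2)
Relative uncertainties: ux/x = 2.28/33.1 = 0.068882
uy/y = 1.62/8.4 = 0.192857
z = 33.1 * 8.4 = 278.0
uz = 278.0 * sqrt(0.068882^2 + 0.192857^2) = 56.94

56.94


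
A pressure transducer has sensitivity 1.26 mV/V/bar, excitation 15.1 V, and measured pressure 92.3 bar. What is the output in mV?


Output = sensitivity * Vex * P.
Vout = 1.26 * 15.1 * 92.3
Vout = 19.026 * 92.3
Vout = 1756.1 mV

1756.1 mV


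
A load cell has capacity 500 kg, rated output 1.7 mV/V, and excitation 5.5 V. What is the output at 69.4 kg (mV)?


Vout = rated_output * Vex * (load / capacity).
Vout = 1.7 * 5.5 * (69.4 / 500)
Vout = 1.7 * 5.5 * 0.1388
Vout = 1.298 mV

1.298 mV


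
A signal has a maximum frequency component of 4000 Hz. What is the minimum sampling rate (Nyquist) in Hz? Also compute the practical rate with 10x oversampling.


By Nyquist theorem, fs_min = 2 * fmax.
fs_min = 2 * 4000 = 8000 Hz
Practical rate = 10 * fs_min = 10 * 8000 = 80000 Hz

fs_min = 8000 Hz, fs_practical = 80000 Hz


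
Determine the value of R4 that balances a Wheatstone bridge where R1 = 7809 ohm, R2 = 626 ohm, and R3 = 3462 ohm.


At balance: R1*R4 = R2*R3, so R4 = R2*R3/R1.
R4 = 626 * 3462 / 7809
R4 = 2167212 / 7809
R4 = 277.53 ohm

277.53 ohm


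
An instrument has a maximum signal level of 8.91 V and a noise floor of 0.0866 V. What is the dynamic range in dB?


Dynamic range = 20 * log10(Vmax / Vnoise).
DR = 20 * log10(8.91 / 0.0866)
DR = 20 * log10(102.89)
DR = 40.25 dB

40.25 dB


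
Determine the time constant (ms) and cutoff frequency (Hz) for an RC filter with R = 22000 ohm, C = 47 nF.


Time constant: tau = R * C.
tau = 22000 * 4.70e-08 = 0.001034 s
tau = 1.034 ms
Cutoff frequency: fc = 1 / (2*pi*R*C).
fc = 1 / (2*pi*0.001034) = 153.92 Hz

tau = 1.034 ms, fc = 153.92 Hz


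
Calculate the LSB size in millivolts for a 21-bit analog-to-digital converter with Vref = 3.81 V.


The resolution (LSB) of an ADC is Vref / 2^n.
LSB = 3.81 / 2^21
LSB = 3.81 / 2097152
LSB = 1.82e-06 V = 0.00181675 mV

0.00181675 mV


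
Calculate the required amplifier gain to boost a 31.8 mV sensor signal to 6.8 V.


Gain = Vout / Vin (converting to same units).
G = 6.8 V / 31.8 mV
G = 6800.0 mV / 31.8 mV
G = 213.84

213.84


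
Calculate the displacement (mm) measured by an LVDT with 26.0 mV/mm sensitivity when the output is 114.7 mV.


Displacement = Vout / sensitivity.
d = 114.7 / 26.0
d = 4.412 mm

4.412 mm


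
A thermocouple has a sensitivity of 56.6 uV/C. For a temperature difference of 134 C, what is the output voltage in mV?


The thermocouple output V = sensitivity * dT.
V = 56.6 uV/C * 134 C
V = 7584.4 uV
V = 7.584 mV

7.584 mV


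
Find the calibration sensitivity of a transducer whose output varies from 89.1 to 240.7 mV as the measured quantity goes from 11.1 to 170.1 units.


Sensitivity = (y2 - y1) / (x2 - x1).
S = (240.7 - 89.1) / (170.1 - 11.1)
S = 151.6 / 159.0
S = 0.9535 mV/unit

0.9535 mV/unit


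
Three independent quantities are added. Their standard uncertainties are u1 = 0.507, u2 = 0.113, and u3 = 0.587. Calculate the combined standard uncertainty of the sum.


For a sum of independent quantities, uc = sqrt(u1^2 + u2^2 + u3^2).
uc = sqrt(0.507^2 + 0.113^2 + 0.587^2)
uc = sqrt(0.257049 + 0.012769 + 0.344569)
uc = 0.7838

0.7838


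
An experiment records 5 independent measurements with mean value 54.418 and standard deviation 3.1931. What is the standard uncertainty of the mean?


The standard uncertainty for Type A evaluation is u = s / sqrt(n).
u = 3.1931 / sqrt(5)
u = 3.1931 / 2.2361
u = 1.428

1.428


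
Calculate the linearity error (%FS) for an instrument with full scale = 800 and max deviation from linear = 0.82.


Linearity error = (max deviation / full scale) * 100%.
Linearity = (0.82 / 800) * 100
Linearity = 0.102 %FS

0.102 %FS


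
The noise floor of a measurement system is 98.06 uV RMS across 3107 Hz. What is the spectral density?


Noise spectral density = Vrms / sqrt(BW).
NSD = 98.06 / sqrt(3107)
NSD = 98.06 / 55.7405
NSD = 1.7592 uV/sqrt(Hz)

1.7592 uV/sqrt(Hz)


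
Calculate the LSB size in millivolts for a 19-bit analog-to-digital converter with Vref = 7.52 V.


The resolution (LSB) of an ADC is Vref / 2^n.
LSB = 7.52 / 2^19
LSB = 7.52 / 524288
LSB = 1.434e-05 V = 0.01434326 mV

0.01434326 mV


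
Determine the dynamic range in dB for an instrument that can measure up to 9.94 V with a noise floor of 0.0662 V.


Dynamic range = 20 * log10(Vmax / Vnoise).
DR = 20 * log10(9.94 / 0.0662)
DR = 20 * log10(150.15)
DR = 43.53 dB

43.53 dB


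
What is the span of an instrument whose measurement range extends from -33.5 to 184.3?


Span = upper range - lower range.
Span = 184.3 - (-33.5)
Span = 217.8

217.8


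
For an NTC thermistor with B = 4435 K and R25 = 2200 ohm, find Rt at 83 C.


NTC thermistor equation: Rt = R25 * exp(B * (1/T - 1/T25)).
T in Kelvin: 356.15 K, T25 = 298.15 K
1/T - 1/T25 = 1/356.15 - 1/298.15 = -0.00054621
B * (1/T - 1/T25) = 4435 * -0.00054621 = -2.4224
Rt = 2200 * exp(-2.4224) = 195.1 ohm

195.1 ohm


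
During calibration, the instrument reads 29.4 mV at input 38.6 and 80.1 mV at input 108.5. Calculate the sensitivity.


Sensitivity = (y2 - y1) / (x2 - x1).
S = (80.1 - 29.4) / (108.5 - 38.6)
S = 50.7 / 69.9
S = 0.7253 mV/unit

0.7253 mV/unit


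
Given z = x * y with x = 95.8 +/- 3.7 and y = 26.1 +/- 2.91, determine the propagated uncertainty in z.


For a product z = x*y, the relative uncertainty is:
uz/z = sqrt((ux/x)^2 + (uy/y)^2)
Relative uncertainties: ux/x = 3.7/95.8 = 0.038622
uy/y = 2.91/26.1 = 0.111494
z = 95.8 * 26.1 = 2500.4
uz = 2500.4 * sqrt(0.038622^2 + 0.111494^2) = 295.03

295.03


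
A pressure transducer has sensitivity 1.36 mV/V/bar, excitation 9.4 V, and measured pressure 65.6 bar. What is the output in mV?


Output = sensitivity * Vex * P.
Vout = 1.36 * 9.4 * 65.6
Vout = 12.784 * 65.6
Vout = 838.63 mV

838.63 mV


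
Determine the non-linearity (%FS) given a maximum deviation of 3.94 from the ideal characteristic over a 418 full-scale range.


Linearity error = (max deviation / full scale) * 100%.
Linearity = (3.94 / 418) * 100
Linearity = 0.943 %FS

0.943 %FS


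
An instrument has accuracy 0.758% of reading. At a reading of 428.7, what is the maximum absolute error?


Absolute error = (accuracy% / 100) * reading.
Error = (0.758 / 100) * 428.7
Error = 0.00758 * 428.7
Error = 3.2495

3.2495


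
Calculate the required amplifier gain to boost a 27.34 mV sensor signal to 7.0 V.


Gain = Vout / Vin (converting to same units).
G = 7.0 V / 27.34 mV
G = 7000.0 mV / 27.34 mV
G = 256.04

256.04


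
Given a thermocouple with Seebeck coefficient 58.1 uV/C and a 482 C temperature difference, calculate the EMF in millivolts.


The thermocouple output V = sensitivity * dT.
V = 58.1 uV/C * 482 C
V = 28004.2 uV
V = 28.004 mV

28.004 mV


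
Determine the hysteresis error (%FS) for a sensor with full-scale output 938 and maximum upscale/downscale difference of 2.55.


Hysteresis = (max difference / full scale) * 100%.
H = (2.55 / 938) * 100
H = 0.272 %FS

0.272 %FS


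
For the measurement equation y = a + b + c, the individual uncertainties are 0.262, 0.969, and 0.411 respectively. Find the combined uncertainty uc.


For a sum of independent quantities, uc = sqrt(u1^2 + u2^2 + u3^2).
uc = sqrt(0.262^2 + 0.969^2 + 0.411^2)
uc = sqrt(0.068644 + 0.938961 + 0.168921)
uc = 1.0847

1.0847


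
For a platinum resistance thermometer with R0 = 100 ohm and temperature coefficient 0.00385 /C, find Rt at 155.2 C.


The RTD equation: Rt = R0 * (1 + alpha * T).
Rt = 100 * (1 + 0.00385 * 155.2)
Rt = 100 * (1 + 0.59752)
Rt = 100 * 1.59752
Rt = 159.752 ohm

159.752 ohm


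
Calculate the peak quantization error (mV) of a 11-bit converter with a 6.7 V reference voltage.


The maximum quantization error is +/- LSB/2.
LSB = Vref / 2^n = 6.7 / 2048 = 0.00327148 V
Max error = LSB / 2 = 0.00327148 / 2 = 0.00163574 V
Max error = 1.6357 mV

1.6357 mV


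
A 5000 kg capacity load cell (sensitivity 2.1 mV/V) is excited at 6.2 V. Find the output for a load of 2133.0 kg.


Vout = rated_output * Vex * (load / capacity).
Vout = 2.1 * 6.2 * (2133.0 / 5000)
Vout = 2.1 * 6.2 * 0.4266
Vout = 5.554 mV

5.554 mV


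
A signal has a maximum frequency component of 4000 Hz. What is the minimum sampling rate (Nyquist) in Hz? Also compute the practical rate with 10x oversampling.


By Nyquist theorem, fs_min = 2 * fmax.
fs_min = 2 * 4000 = 8000 Hz
Practical rate = 10 * fs_min = 10 * 8000 = 80000 Hz

fs_min = 8000 Hz, fs_practical = 80000 Hz


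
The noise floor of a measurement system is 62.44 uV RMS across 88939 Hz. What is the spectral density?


Noise spectral density = Vrms / sqrt(BW).
NSD = 62.44 / sqrt(88939)
NSD = 62.44 / 298.2264
NSD = 0.2094 uV/sqrt(Hz)

0.2094 uV/sqrt(Hz)


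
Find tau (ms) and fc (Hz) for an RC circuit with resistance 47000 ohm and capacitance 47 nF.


Time constant: tau = R * C.
tau = 47000 * 4.70e-08 = 0.002209 s
tau = 2.209 ms
Cutoff frequency: fc = 1 / (2*pi*R*C).
fc = 1 / (2*pi*0.002209) = 72.05 Hz

tau = 2.209 ms, fc = 72.05 Hz


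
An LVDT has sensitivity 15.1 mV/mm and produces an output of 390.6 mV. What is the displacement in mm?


Displacement = Vout / sensitivity.
d = 390.6 / 15.1
d = 25.868 mm

25.868 mm


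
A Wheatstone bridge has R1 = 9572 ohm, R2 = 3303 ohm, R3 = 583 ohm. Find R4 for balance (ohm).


At balance: R1*R4 = R2*R3, so R4 = R2*R3/R1.
R4 = 3303 * 583 / 9572
R4 = 1925649 / 9572
R4 = 201.18 ohm

201.18 ohm


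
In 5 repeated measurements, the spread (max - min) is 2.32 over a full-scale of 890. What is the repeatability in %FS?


Repeatability = (spread / full scale) * 100%.
R = (2.32 / 890) * 100
R = 0.261 %FS

0.261 %FS


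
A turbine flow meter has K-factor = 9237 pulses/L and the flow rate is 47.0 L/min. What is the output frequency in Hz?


Frequency = K * Q / 60 (converting L/min to L/s).
f = 9237 * 47.0 / 60
f = 434139.0 / 60
f = 7235.65 Hz

7235.65 Hz


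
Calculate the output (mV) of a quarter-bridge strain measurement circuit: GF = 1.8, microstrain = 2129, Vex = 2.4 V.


Quarter bridge output: Vout = (GF * epsilon * Vex) / 4.
Vout = (1.8 * 2129e-6 * 2.4) / 4
Vout = 0.00919728 / 4 V
Vout = 0.00229932 V = 2.2993 mV

2.2993 mV


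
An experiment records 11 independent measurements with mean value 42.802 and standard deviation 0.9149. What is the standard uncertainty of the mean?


The standard uncertainty for Type A evaluation is u = s / sqrt(n).
u = 0.9149 / sqrt(11)
u = 0.9149 / 3.3166
u = 0.2759

0.2759


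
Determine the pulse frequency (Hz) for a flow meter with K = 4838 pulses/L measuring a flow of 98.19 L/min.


Frequency = K * Q / 60 (converting L/min to L/s).
f = 4838 * 98.19 / 60
f = 475043.22 / 60
f = 7917.39 Hz

7917.39 Hz
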